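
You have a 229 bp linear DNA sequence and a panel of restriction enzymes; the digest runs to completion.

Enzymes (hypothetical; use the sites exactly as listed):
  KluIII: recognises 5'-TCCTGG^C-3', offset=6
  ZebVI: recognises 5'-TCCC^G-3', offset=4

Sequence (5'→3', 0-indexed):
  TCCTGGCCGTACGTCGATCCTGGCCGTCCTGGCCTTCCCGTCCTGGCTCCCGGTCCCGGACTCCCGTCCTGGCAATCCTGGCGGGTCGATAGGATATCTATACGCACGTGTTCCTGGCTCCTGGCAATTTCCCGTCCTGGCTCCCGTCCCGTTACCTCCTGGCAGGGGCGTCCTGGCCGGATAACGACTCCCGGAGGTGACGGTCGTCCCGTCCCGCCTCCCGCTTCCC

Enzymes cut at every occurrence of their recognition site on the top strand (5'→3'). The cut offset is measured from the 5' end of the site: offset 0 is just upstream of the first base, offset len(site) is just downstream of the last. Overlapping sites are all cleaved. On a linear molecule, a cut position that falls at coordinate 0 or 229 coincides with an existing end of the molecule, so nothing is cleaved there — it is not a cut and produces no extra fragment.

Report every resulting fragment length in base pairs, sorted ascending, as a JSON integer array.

Per-enzyme occurrences:
  KluIII TCCTGGC/6: at [0, 17, 26, 40, 66, 75, 111, 118, 134, 156, 170] ⇒ [6, 23, 32, 46, 72, 81, 117, 124, 140, 162, 176]
  ZebVI TCCCG/4: at [35, 47, 53, 61, 129, 141, 146, 188, 206, 211, 218] ⇒ [39, 51, 57, 65, 133, 145, 150, 192, 210, 215, 222]

Pooled cuts: [6, 23, 32, 39, 46, 51, 57, 65, 72, 81, 117, 124, 133, 140, 145, 150, 162, 176, 192, 210, 215, 222]

Fragments:
  [0,6): 6 bp
  [6,23): 17 bp
  [23,32): 9 bp
  [32,39): 7 bp
  [39,46): 7 bp
  [46,51): 5 bp
  [51,57): 6 bp
  [57,65): 8 bp
  [65,72): 7 bp
  [72,81): 9 bp
  [81,117): 36 bp
  [117,124): 7 bp
  [124,133): 9 bp
  [133,140): 7 bp
  [140,145): 5 bp
  [145,150): 5 bp
  [150,162): 12 bp
  [162,176): 14 bp
  [176,192): 16 bp
  [192,210): 18 bp
  [210,215): 5 bp
  [215,222): 7 bp
  [222,229): 7 bp

[5,5,5,5,6,6,7,7,7,7,7,7,7,8,9,9,9,12,14,16,17,18,36]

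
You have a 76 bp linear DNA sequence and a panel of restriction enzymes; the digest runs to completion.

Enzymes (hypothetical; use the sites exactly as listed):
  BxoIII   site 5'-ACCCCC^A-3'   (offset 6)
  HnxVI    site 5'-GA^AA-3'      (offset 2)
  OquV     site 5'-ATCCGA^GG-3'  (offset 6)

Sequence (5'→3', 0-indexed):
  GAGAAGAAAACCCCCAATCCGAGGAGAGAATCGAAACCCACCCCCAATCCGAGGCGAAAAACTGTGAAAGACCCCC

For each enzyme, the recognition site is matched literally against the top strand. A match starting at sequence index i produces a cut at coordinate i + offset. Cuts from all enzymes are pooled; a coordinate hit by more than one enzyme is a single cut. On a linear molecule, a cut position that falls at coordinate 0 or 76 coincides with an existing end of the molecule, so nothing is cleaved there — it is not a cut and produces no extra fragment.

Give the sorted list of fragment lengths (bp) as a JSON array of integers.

Site scan:
  BxoIII (ACCCCCA, off=6): starts [9, 39] → cuts [15, 45]
  HnxVI (GAAA, off=2): starts [5, 32, 55, 65] → cuts [7, 34, 57, 67]
  OquV (ATCCGAGG, off=6): starts [16, 46] → cuts [22, 52]

All cut coordinates (distinct, sorted): [7, 15, 22, 34, 45, 52, 57, 67]

Fragments:
  [0,7): 7 bp
  [7,15): 8 bp
  [15,22): 7 bp
  [22,34): 12 bp
  [34,45): 11 bp
  [45,52): 7 bp
  [52,57): 5 bp
  [57,67): 10 bp
  [67,76): 9 bp

[5,7,7,7,8,9,10,11,12]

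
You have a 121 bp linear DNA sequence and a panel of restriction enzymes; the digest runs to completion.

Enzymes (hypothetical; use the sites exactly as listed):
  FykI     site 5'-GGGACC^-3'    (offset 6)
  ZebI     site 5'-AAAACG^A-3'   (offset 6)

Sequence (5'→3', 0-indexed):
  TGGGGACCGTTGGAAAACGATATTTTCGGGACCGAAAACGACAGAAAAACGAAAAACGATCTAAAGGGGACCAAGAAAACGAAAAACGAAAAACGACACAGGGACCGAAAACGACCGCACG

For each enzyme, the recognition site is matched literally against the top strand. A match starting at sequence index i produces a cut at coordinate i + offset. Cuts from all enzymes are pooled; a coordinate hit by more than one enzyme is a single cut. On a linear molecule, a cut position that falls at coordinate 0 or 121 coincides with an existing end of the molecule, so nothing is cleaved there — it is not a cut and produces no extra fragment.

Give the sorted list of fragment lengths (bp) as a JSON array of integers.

Site scan:
  FykI (GGGACC, off=6): starts [2, 27, 66, 100] → cuts [8, 33, 72, 106]
  ZebI (AAAACGA, off=6): starts [13, 34, 45, 52, 75, 82, 89, 107] → cuts [19, 40, 51, 58, 81, 88, 95, 113]

Pooled cuts: [8, 19, 33, 40, 51, 58, 72, 81, 88, 95, 106, 113]

Fragment lengths:
  [0,8): 8 bp
  [8,19): 11 bp
  [19,33): 14 bp
  [33,40): 7 bp
  [40,51): 11 bp
  [51,58): 7 bp
  [58,72): 14 bp
  [72,81): 9 bp
  [81,88): 7 bp
  [88,95): 7 bp
  [95,106): 11 bp
  [106,113): 7 bp
  [113,121): 8 bp

[7,7,7,7,7,8,8,9,11,11,11,14,14]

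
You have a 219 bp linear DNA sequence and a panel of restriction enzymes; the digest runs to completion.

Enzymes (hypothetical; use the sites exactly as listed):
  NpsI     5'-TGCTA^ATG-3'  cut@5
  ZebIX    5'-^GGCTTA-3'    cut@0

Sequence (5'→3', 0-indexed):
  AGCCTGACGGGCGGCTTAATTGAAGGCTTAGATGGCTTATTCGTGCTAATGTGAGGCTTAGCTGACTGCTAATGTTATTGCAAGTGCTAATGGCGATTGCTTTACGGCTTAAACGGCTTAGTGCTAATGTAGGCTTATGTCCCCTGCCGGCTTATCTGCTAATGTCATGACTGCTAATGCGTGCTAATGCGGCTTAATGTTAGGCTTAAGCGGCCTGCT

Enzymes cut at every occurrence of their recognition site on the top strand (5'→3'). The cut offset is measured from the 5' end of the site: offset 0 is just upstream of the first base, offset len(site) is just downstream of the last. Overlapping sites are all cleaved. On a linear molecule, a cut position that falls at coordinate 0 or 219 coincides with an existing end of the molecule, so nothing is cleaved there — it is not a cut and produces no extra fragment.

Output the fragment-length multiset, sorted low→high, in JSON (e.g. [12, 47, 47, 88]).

Site scan:
  NpsI TGCTAATG/5: at [43, 66, 84, 121, 156, 171, 181] ⇒ [48, 71, 89, 126, 161, 176, 186]
  ZebIX GGCTTA/0: at [12, 24, 33, 54, 105, 114, 131, 148, 190, 202] ⇒ [12, 24, 33, 54, 105, 114, 131, 148, 190, 202]

Pooled cuts: [12, 24, 33, 48, 54, 71, 89, 105, 114, 126, 131, 148, 161, 176, 186, 190, 202]

Fragment lengths:
  [0,12): 12 bp
  [12,24): 12 bp
  [24,33): 9 bp
  [33,48): 15 bp
  [48,54): 6 bp
  [54,71): 17 bp
  [71,89): 18 bp
  [89,105): 16 bp
  [105,114): 9 bp
  [114,126): 12 bp
  [126,131): 5 bp
  [131,148): 17 bp
  [148,161): 13 bp
  [161,176): 15 bp
  [176,186): 10 bp
  [186,190): 4 bp
  [190,202): 12 bp
  [202,219): 17 bp

[4,5,6,9,9,10,12,12,12,12,13,15,15,16,17,17,17,18]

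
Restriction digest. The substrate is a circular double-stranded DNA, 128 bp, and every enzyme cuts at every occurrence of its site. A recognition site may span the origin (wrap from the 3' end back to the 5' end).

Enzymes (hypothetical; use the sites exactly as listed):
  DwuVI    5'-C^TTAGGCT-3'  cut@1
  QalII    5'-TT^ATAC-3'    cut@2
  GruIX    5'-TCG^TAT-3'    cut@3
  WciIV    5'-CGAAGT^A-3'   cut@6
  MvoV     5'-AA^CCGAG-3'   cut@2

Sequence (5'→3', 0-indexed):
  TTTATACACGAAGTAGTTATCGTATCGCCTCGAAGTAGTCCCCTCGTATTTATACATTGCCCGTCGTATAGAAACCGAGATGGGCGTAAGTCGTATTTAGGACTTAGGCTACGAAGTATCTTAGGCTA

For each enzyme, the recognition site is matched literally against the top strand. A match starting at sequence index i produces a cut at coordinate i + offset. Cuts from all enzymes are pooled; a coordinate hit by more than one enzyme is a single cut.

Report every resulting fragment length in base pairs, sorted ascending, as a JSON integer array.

[3,5,8,8,10,10,11,11,14,14,15,19]

Per-enzyme occurrences:
  DwuVI CTTAGGCT/1: at [102, 119] ⇒ [103, 120]
  QalII TTATAC/2: at [1, 49] ⇒ [3, 51]
  GruIX TCGTAT/3: at [19, 43, 63, 90] ⇒ [22, 46, 66, 93]
  WciIV CGAAGTA/6: at [8, 30, 111] ⇒ [14, 36, 117]
  MvoV AACCGAG/2: at [72] ⇒ [74]

All cut coordinates (distinct, sorted): [3, 14, 22, 36, 46, 51, 66, 74, 93, 103, 117, 120]

Fragments:
  3→14: 11 bp
  14→22: 8 bp
  22→36: 14 bp
  36→46: 10 bp
  46→51: 5 bp
  51→66: 15 bp
  66→74: 8 bp
  74→93: 19 bp
  93→103: 10 bp
  103→117: 14 bp
  117→120: 3 bp
  120→3 (wrap): 128-120+3 = 11 bp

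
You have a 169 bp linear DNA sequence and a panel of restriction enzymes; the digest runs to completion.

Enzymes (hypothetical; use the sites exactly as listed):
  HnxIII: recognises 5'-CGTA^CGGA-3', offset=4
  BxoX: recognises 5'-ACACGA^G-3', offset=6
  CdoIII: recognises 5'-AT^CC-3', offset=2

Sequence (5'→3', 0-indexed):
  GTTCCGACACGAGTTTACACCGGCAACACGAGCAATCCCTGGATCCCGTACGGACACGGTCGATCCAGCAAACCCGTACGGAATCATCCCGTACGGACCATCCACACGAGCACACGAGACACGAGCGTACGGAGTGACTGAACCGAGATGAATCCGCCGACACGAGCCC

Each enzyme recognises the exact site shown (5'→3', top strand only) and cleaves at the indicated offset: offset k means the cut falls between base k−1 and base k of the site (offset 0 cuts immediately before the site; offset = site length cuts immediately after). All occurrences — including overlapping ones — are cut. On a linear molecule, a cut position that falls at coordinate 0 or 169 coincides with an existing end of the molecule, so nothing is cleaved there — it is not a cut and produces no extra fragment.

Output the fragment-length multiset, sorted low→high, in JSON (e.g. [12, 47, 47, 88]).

Scan for sites:
  HnxIII (CGTACGGA, off=4): starts [46, 74, 89, 125] → cuts [50, 78, 93, 129]
  BxoX (ACACGAG, off=6): starts [6, 25, 103, 111, 118, 159] → cuts [12, 31, 109, 117, 124, 165]
  CdoIII (ATCC, off=2): starts [34, 42, 62, 85, 99, 151] → cuts [36, 44, 64, 87, 101, 153]

Pooled cuts: [12, 31, 36, 44, 50, 64, 78, 87, 93, 101, 109, 117, 124, 129, 153, 165]

Fragments:
  [0,12): 12 bp
  [12,31): 19 bp
  [31,36): 5 bp
  [36,44): 8 bp
  [44,50): 6 bp
  [50,64): 14 bp
  [64,78): 14 bp
  [78,87): 9 bp
  [87,93): 6 bp
  [93,101): 8 bp
  [101,109): 8 bp
  [109,117): 8 bp
  [117,124): 7 bp
  [124,129): 5 bp
  [129,153): 24 bp
  [153,165): 12 bp
  [165,169): 4 bp

[4,5,5,6,6,7,8,8,8,8,9,12,12,14,14,19,24]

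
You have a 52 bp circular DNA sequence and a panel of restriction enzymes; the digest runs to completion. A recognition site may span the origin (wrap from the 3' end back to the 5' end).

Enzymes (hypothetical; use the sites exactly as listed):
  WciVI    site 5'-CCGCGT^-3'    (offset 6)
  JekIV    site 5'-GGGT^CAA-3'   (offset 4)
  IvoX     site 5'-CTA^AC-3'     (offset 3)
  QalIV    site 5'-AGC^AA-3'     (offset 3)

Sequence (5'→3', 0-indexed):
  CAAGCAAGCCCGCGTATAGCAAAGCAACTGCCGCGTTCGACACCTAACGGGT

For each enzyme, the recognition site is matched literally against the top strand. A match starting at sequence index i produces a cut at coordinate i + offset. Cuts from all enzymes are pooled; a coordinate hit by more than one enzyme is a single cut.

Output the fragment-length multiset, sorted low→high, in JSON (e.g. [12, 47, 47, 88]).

[5,5,5,6,10,10,11]

Per-enzyme occurrences:
  WciVI (CCGCGT, off=6): starts [9, 30] → cuts [15, 36]
  JekIV (GGGTCAA, off=4): starts [48] → cuts [0]
  IvoX (CTAAC, off=3): starts [43] → cuts [46]
  QalIV (AGCAA, off=3): starts [2, 17, 22] → cuts [5, 20, 25]

All cut coordinates (distinct, sorted): [0, 5, 15, 20, 25, 36, 46]

Fragments:
  0→5: 5 bp
  5→15: 10 bp
  15→20: 5 bp
  20→25: 5 bp
  25→36: 11 bp
  36→46: 10 bp
  46→0 (wrap): 52-46+0 = 6 bp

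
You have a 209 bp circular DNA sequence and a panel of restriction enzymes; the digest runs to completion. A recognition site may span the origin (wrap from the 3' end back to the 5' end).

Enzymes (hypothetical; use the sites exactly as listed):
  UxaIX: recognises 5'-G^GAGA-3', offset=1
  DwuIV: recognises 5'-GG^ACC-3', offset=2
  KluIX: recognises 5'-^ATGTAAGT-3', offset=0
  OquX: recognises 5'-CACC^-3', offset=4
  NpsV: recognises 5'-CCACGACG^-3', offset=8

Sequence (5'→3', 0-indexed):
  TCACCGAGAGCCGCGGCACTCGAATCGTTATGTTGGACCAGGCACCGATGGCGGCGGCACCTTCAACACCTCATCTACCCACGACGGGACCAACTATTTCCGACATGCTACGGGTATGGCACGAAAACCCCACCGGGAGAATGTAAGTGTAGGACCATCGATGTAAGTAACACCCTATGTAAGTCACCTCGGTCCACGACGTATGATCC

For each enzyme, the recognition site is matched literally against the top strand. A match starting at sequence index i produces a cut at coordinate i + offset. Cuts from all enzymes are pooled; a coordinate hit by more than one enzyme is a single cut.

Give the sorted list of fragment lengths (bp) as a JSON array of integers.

Site scan:
  UxaIX GGAGA/1: at [135] ⇒ [136]
  DwuIV GGACC/2: at [34, 86, 151] ⇒ [36, 88, 153]
  KluIX ATGTAAGT/0: at [140, 160, 176] ⇒ [140, 160, 176]
  OquX CACC/4: at [1, 42, 57, 66, 130, 170, 184] ⇒ [5, 46, 61, 70, 134, 174, 188]
  NpsV CCACGACG/8: at [78, 193] ⇒ [86, 201]

Pooled cuts: [5, 36, 46, 61, 70, 86, 88, 134, 136, 140, 153, 160, 174, 176, 188, 201]

Fragments:
  5→36: 31 bp
  36→46: 10 bp
  46→61: 15 bp
  61→70: 9 bp
  70→86: 16 bp
  86→88: 2 bp
  88→134: 46 bp
  134→136: 2 bp
  136→140: 4 bp
  140→153: 13 bp
  153→160: 7 bp
  160→174: 14 bp
  174→176: 2 bp
  176→188: 12 bp
  188→201: 13 bp
  201→5 (wrap): 209-201+5 = 13 bp

[2,2,2,4,7,9,10,12,13,13,13,14,15,16,31,46]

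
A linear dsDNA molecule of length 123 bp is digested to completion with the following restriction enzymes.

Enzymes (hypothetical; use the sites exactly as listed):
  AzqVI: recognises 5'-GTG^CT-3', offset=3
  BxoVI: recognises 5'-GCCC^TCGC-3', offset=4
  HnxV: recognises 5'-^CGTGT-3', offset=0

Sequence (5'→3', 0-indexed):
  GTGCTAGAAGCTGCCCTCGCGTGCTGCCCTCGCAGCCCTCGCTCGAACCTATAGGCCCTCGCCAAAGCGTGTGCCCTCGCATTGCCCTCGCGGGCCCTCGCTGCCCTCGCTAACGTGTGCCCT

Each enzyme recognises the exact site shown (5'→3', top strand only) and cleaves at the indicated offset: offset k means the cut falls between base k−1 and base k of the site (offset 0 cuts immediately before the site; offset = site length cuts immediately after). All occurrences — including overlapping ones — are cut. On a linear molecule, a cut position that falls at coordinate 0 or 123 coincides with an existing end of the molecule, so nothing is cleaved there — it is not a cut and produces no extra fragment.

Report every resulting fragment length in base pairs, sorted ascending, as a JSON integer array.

Site scan:
  AzqVI (GTGCT, off=3): starts [0, 20] → cuts [3, 23]
  BxoVI (GCCCTCGC, off=4): starts [12, 25, 34, 54, 72, 83, 93, 102] → cuts [16, 29, 38, 58, 76, 87, 97, 106]
  HnxV (CGTGT, off=0): starts [67, 113] → cuts [67, 113]

Pooled cuts: [3, 16, 23, 29, 38, 58, 67, 76, 87, 97, 106, 113]

Fragment lengths:
  [0,3): 3 bp
  [3,16): 13 bp
  [16,23): 7 bp
  [23,29): 6 bp
  [29,38): 9 bp
  [38,58): 20 bp
  [58,67): 9 bp
  [67,76): 9 bp
  [76,87): 11 bp
  [87,97): 10 bp
  [97,106): 9 bp
  [106,113): 7 bp
  [113,123): 10 bp

[3,6,7,7,9,9,9,9,10,10,11,13,20]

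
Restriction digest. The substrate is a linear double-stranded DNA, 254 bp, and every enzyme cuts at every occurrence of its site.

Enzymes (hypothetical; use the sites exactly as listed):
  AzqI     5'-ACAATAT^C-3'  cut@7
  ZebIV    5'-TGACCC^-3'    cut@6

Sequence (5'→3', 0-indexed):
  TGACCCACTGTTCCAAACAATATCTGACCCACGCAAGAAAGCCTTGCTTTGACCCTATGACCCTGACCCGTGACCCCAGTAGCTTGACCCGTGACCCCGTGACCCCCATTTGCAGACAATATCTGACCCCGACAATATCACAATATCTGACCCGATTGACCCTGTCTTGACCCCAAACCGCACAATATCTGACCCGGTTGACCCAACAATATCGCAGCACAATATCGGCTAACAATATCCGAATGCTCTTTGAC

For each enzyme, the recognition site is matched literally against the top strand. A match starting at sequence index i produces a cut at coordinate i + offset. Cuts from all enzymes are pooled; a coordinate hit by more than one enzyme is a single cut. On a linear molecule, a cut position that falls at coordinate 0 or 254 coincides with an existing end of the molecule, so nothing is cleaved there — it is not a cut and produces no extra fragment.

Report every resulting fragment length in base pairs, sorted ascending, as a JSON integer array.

Site scan:
  AzqI (ACAATATC, off=7): starts [16, 115, 131, 139, 181, 205, 218, 231] → cuts [23, 122, 138, 146, 188, 212, 225, 238]
  ZebIV (TGACCC, off=6): starts [0, 24, 49, 57, 63, 70, 84, 91, 99, 123, 147, 156, 167, 189, 198] → cuts [6, 30, 55, 63, 69, 76, 90, 97, 105, 129, 153, 162, 173, 195, 204]

Pooled cuts: [6, 23, 30, 55, 63, 69, 76, 90, 97, 105, 122, 129, 138, 146, 153, 162, 173, 188, 195, 204, 212, 225, 238]

Fragments:
  [0,6): 6 bp
  [6,23): 17 bp
  [23,30): 7 bp
  [30,55): 25 bp
  [55,63): 8 bp
  [63,69): 6 bp
  [69,76): 7 bp
  [76,90): 14 bp
  [90,97): 7 bp
  [97,105): 8 bp
  [105,122): 17 bp
  [122,129): 7 bp
  [129,138): 9 bp
  [138,146): 8 bp
  [146,153): 7 bp
  [153,162): 9 bp
  [162,173): 11 bp
  [173,188): 15 bp
  [188,195): 7 bp
  [195,204): 9 bp
  [204,212): 8 bp
  [212,225): 13 bp
  [225,238): 13 bp
  [238,254): 16 bp

[6,6,7,7,7,7,7,7,8,8,8,8,9,9,9,11,13,13,14,15,16,17,17,25]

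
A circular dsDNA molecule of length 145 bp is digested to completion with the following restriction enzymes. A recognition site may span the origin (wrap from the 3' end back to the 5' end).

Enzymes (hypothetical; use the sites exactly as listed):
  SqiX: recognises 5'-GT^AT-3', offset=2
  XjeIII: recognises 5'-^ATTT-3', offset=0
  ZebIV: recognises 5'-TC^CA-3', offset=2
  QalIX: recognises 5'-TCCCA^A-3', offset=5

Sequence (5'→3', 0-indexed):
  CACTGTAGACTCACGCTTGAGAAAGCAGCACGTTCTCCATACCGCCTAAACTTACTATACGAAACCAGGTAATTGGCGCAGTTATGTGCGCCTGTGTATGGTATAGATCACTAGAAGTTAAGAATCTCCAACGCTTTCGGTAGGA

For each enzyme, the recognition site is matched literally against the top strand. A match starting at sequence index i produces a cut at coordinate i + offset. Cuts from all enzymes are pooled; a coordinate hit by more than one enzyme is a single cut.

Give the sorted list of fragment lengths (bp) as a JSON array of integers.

Per-enzyme occurrences:
  SqiX GTAT/2: at [95, 100] ⇒ [97, 102]
  XjeIII (ATTT, off=0): no sites
  ZebIV TCCA/2: at [35, 126] ⇒ [37, 128]
  QalIX (TCCCAA, off=5): no sites

Pooled cuts: [37, 97, 102, 128]

Fragment lengths:
  37→97: 60 bp
  97→102: 5 bp
  102→128: 26 bp
  128→37 (wrap): 145-128+37 = 54 bp

[5,26,54,60]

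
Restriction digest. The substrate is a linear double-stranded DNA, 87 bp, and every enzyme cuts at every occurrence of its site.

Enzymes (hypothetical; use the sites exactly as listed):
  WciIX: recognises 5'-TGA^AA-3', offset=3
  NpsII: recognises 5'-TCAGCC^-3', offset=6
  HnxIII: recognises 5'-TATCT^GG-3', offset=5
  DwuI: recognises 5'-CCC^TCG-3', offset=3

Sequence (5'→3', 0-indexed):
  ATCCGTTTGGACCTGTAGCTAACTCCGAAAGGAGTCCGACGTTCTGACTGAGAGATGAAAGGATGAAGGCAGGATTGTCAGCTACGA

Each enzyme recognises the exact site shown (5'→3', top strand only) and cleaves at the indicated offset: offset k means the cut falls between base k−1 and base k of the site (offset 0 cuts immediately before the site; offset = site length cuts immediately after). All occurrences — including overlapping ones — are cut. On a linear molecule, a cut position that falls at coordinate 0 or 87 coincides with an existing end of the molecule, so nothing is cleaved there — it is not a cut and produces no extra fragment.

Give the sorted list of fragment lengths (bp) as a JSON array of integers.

[29,58]

Site scan:
  WciIX TGAAA/3: at [55] ⇒ [58]
  NpsII (TCAGCC, off=6): no sites
  HnxIII (TATCTGG, off=5): no sites
  DwuI (CCCTCG, off=3): no sites

Pooled cuts: [58]

Fragments:
  [0,58): 58 bp
  [58,87): 29 bp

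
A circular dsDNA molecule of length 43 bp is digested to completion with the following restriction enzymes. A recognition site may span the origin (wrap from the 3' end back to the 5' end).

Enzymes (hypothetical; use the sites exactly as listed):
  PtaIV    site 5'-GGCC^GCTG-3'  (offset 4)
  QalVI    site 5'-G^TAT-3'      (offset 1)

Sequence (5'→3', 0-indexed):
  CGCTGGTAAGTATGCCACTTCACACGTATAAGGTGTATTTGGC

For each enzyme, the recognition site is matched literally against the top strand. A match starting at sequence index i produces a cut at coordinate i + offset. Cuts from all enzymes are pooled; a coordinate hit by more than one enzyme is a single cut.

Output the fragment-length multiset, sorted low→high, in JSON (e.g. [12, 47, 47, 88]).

Scan for sites:
  PtaIV (GGCCGCTG, off=4): starts [40] → cuts [1]
  QalVI (GTAT, off=1): starts [9, 25, 34] → cuts [10, 26, 35]

All cut coordinates (distinct, sorted): [1, 10, 26, 35]

Fragment lengths:
  1→10: 9 bp
  10→26: 16 bp
  26→35: 9 bp
  35→1 (wrap): 43-35+1 = 9 bp

[9,9,9,16]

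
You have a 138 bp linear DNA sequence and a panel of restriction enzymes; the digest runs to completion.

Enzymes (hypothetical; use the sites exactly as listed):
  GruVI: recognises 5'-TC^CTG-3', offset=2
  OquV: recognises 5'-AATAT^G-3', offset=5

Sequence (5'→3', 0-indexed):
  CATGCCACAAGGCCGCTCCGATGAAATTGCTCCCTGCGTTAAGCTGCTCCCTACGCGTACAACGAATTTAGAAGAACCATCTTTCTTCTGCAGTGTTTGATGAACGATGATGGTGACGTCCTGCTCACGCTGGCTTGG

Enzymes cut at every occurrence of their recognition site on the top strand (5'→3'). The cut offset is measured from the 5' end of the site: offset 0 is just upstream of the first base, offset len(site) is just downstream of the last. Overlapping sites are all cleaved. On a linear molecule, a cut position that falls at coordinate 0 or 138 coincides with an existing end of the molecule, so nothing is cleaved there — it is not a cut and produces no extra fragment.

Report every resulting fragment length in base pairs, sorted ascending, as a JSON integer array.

[18,120]

Site scan:
  GruVI (TCCTG, off=2): starts [118] → cuts [120]
  OquV (AATATG, off=5): no sites

All cut coordinates (distinct, sorted): [120]

Fragments:
  [0,120): 120 bp
  [120,138): 18 bp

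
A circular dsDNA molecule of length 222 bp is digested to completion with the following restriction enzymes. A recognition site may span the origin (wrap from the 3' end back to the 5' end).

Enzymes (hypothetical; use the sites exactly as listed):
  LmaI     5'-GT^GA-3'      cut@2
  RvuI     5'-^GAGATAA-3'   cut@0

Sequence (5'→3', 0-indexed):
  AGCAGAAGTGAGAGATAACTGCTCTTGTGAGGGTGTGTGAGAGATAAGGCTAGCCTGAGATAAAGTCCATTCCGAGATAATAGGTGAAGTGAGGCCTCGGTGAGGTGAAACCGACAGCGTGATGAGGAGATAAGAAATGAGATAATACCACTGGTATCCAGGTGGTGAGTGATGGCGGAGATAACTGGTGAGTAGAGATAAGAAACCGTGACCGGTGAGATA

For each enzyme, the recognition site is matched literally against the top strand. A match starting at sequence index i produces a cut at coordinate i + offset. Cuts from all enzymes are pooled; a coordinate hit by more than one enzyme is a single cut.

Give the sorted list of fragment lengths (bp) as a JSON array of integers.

Scan for sites:
  LmaI GTGA/2: at [7, 26, 36, 83, 88, 99, 104, 118, 164, 168, 187, 207, 214] ⇒ [9, 28, 38, 85, 90, 101, 106, 120, 166, 170, 189, 209, 216]
  RvuI GAGATAA/0: at [11, 40, 56, 73, 126, 138, 177, 194, 216] ⇒ [11, 40, 56, 73, 126, 138, 177, 194, 216]

All cut coordinates (distinct, sorted): [9, 11, 28, 38, 40, 56, 73, 85, 90, 101, 106, 120, 126, 138, 166, 170, 177, 189, 194, 209, 216]

Fragments:
  9→11: 2 bp
  11→28: 17 bp
  28→38: 10 bp
  38→40: 2 bp
  40→56: 16 bp
  56→73: 17 bp
  73→85: 12 bp
  85→90: 5 bp
  90→101: 11 bp
  101→106: 5 bp
  106→120: 14 bp
  120→126: 6 bp
  126→138: 12 bp
  138→166: 28 bp
  166→170: 4 bp
  170→177: 7 bp
  177→189: 12 bp
  189→194: 5 bp
  194→209: 15 bp
  209→216: 7 bp
  216→9 (wrap): 222-216+9 = 15 bp

[2,2,4,5,5,5,6,7,7,10,11,12,12,12,14,15,15,16,17,17,28]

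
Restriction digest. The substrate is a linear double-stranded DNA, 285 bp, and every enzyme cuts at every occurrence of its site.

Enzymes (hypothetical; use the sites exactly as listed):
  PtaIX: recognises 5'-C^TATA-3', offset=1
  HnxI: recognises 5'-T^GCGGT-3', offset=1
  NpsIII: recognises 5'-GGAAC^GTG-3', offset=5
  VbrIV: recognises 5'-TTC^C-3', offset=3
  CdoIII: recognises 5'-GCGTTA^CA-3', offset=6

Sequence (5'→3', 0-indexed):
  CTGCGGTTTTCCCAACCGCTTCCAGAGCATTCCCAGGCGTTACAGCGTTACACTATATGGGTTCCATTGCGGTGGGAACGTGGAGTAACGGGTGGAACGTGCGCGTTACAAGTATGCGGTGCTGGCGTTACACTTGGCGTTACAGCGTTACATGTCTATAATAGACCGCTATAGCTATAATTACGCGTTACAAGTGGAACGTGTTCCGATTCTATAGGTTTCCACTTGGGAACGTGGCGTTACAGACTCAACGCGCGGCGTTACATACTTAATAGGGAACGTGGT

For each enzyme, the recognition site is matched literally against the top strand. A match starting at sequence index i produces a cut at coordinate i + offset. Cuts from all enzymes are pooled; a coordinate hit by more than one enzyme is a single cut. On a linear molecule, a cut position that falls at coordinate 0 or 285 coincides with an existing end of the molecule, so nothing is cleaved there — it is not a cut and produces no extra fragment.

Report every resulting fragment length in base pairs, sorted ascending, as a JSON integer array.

[2,3,4,5,6,6,6,6,7,8,8,9,9,10,10,10,10,10,11,11,11,11,12,13,15,15,17,19,21]

Scan for sites:
  PtaIX (CTATA, off=1): starts [52, 155, 168, 174, 211] → cuts [53, 156, 169, 175, 212]
  HnxI (TGCGGT, off=1): starts [1, 67, 114] → cuts [2, 68, 115]
  NpsIII (GGAACGTG, off=5): starts [74, 93, 195, 228, 275] → cuts [79, 98, 200, 233, 280]
  VbrIV (TTCC, off=3): starts [8, 19, 29, 61, 203, 219] → cuts [11, 22, 32, 64, 206, 222]
  CdoIII (GCGTTACA, off=6): starts [36, 44, 102, 124, 136, 144, 184, 236, 257] → cuts [42, 50, 108, 130, 142, 150, 190, 242, 263]

All cut coordinates (distinct, sorted): [2, 11, 22, 32, 42, 50, 53, 64, 68, 79, 98, 108, 115, 130, 142, 150, 156, 169, 175, 190, 200, 206, 212, 222, 233, 242, 263, 280]

Fragments:
  [0,2): 2 bp
  [2,11): 9 bp
  [11,22): 11 bp
  [22,32): 10 bp
  [32,42): 10 bp
  [42,50): 8 bp
  [50,53): 3 bp
  [53,64): 11 bp
  [64,68): 4 bp
  [68,79): 11 bp
  [79,98): 19 bp
  [98,108): 10 bp
  [108,115): 7 bp
  [115,130): 15 bp
  [130,142): 12 bp
  [142,150): 8 bp
  [150,156): 6 bp
  [156,169): 13 bp
  [169,175): 6 bp
  [175,190): 15 bp
  [190,200): 10 bp
  [200,206): 6 bp
  [206,212): 6 bp
  [212,222): 10 bp
  [222,233): 11 bp
  [233,242): 9 bp
  [242,263): 21 bp
  [263,280): 17 bp
  [280,285): 5 bp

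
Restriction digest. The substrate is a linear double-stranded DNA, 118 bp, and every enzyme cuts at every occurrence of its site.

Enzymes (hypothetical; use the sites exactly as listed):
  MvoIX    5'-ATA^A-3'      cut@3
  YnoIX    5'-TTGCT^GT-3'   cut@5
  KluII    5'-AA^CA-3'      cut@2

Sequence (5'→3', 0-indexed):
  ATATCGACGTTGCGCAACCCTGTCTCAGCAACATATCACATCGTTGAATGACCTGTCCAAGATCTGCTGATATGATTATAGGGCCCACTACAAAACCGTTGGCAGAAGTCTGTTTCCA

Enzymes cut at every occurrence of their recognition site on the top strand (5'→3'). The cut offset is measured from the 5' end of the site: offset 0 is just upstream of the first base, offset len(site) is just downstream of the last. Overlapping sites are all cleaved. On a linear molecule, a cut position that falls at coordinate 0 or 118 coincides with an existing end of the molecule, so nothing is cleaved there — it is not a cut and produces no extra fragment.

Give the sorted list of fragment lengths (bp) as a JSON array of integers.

[31,87]

Per-enzyme occurrences:
  MvoIX (ATAA, off=3): no sites
  YnoIX (TTGCTGT, off=5): no sites
  KluII (AACA, off=2): starts [29] → cuts [31]

Pooled cuts: [31]

Fragments:
  [0,31): 31 bp
  [31,118): 87 bp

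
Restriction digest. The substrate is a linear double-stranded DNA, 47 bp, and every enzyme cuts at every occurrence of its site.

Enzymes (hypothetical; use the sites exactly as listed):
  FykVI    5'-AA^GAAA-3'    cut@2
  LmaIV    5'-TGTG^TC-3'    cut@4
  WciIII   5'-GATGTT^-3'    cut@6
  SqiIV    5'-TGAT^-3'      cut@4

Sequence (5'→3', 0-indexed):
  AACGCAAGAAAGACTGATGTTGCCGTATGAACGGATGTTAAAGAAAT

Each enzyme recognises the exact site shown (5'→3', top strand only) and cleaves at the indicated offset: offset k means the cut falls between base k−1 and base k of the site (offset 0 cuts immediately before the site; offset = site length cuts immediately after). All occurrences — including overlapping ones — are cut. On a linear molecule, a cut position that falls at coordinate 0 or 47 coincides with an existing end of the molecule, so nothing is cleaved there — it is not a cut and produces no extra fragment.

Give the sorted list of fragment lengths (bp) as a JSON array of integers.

Scan for sites:
  FykVI AAGAAA/2: at [5, 40] ⇒ [7, 42]
  LmaIV (TGTGTC, off=4): no sites
  WciIII GATGTT/6: at [15, 33] ⇒ [21, 39]
  SqiIV TGAT/4: at [14] ⇒ [18]

Pooled cuts: [7, 18, 21, 39, 42]

Fragments:
  [0,7): 7 bp
  [7,18): 11 bp
  [18,21): 3 bp
  [21,39): 18 bp
  [39,42): 3 bp
  [42,47): 5 bp

[3,3,5,7,11,18]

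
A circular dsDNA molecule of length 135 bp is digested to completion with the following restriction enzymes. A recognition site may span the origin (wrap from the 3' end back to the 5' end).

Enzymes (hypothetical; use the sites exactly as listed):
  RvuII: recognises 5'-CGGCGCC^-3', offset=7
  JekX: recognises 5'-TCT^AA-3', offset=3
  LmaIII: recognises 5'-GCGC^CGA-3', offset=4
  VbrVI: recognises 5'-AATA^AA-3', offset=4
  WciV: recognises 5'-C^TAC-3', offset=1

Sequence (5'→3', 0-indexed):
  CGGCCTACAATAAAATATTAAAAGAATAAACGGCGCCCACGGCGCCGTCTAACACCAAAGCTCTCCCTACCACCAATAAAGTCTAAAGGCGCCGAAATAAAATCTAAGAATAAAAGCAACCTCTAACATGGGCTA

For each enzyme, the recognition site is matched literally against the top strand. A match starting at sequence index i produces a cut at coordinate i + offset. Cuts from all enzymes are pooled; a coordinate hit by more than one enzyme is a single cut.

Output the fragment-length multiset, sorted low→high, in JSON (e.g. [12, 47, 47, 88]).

Scan for sites:
  RvuII CGGCGCC/7: at [30, 39] ⇒ [37, 46]
  JekX TCTAA/3: at [47, 81, 102, 121] ⇒ [50, 84, 105, 124]
  LmaIII GCGCCGA/4: at [88] ⇒ [92]
  VbrVI AATAAA/4: at [8, 24, 74, 95, 108] ⇒ [12, 28, 78, 99, 112]
  WciV CTAC/1: at [4, 66, 132] ⇒ [5, 67, 133]

Pooled cuts: [5, 12, 28, 37, 46, 50, 67, 78, 84, 92, 99, 105, 112, 124, 133]

Fragments:
  5→12: 7 bp
  12→28: 16 bp
  28→37: 9 bp
  37→46: 9 bp
  46→50: 4 bp
  50→67: 17 bp
  67→78: 11 bp
  78→84: 6 bp
  84→92: 8 bp
  92→99: 7 bp
  99→105: 6 bp
  105→112: 7 bp
  112→124: 12 bp
  124→133: 9 bp
  133→5 (wrap): 135-133+5 = 7 bp

[4,6,6,7,7,7,7,8,9,9,9,11,12,16,17]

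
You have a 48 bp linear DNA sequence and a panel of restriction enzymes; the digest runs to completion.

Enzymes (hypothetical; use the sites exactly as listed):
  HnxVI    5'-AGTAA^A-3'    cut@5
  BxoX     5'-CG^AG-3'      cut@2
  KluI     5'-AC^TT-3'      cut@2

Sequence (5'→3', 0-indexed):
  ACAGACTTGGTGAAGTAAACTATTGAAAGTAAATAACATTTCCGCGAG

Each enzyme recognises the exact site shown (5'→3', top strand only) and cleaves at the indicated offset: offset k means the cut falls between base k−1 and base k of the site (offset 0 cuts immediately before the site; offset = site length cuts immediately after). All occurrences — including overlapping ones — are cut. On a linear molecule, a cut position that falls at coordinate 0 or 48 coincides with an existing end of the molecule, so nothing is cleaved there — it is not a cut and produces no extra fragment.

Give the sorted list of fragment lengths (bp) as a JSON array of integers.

[2,6,12,14,14]

Site scan:
  HnxVI (AGTAAA, off=5): starts [13, 27] → cuts [18, 32]
  BxoX (CGAG, off=2): starts [44] → cuts [46]
  KluI (ACTT, off=2): starts [4] → cuts [6]

All cut coordinates (distinct, sorted): [6, 18, 32, 46]

Fragment lengths:
  [0,6): 6 bp
  [6,18): 12 bp
  [18,32): 14 bp
  [32,46): 14 bp
  [46,48): 2 bp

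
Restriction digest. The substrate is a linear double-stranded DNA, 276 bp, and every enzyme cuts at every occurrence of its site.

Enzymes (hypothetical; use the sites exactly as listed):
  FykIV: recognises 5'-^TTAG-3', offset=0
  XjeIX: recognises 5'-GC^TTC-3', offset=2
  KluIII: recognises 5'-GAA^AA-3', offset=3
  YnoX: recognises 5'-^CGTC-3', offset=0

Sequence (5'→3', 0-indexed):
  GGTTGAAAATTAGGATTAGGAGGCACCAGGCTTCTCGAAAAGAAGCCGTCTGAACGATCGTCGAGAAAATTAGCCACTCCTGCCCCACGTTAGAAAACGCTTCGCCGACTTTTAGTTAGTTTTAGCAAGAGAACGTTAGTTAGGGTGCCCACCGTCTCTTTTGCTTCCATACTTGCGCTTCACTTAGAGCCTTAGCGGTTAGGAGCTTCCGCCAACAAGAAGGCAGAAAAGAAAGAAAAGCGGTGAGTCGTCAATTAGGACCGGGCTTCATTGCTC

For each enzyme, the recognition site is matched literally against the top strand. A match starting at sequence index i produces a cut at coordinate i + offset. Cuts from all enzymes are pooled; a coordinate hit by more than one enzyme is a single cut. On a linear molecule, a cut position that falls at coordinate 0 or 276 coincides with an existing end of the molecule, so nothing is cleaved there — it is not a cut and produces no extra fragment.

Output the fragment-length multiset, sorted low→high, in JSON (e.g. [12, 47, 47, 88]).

Per-enzyme occurrences:
  FykIV TTAG/0: at [9, 15, 69, 89, 111, 115, 121, 135, 139, 183, 191, 198, 254] ⇒ [9, 15, 69, 89, 111, 115, 121, 135, 139, 183, 191, 198, 254]
  XjeIX GCTTC/2: at [29, 98, 162, 176, 204, 264] ⇒ [31, 100, 164, 178, 206, 266]
  KluIII GAAAA/3: at [4, 36, 64, 92, 225, 234] ⇒ [7, 39, 67, 95, 228, 237]
  YnoX CGTC/0: at [46, 58, 152, 248] ⇒ [46, 58, 152, 248]

All cut coordinates (distinct, sorted): [7, 9, 15, 31, 39, 46, 58, 67, 69, 89, 95, 100, 111, 115, 121, 135, 139, 152, 164, 178, 183, 191, 198, 206, 228, 237, 248, 254, 266]

Fragments:
  [0,7): 7 bp
  [7,9): 2 bp
  [9,15): 6 bp
  [15,31): 16 bp
  [31,39): 8 bp
  [39,46): 7 bp
  [46,58): 12 bp
  [58,67): 9 bp
  [67,69): 2 bp
  [69,89): 20 bp
  [89,95): 6 bp
  [95,100): 5 bp
  [100,111): 11 bp
  [111,115): 4 bp
  [115,121): 6 bp
  [121,135): 14 bp
  [135,139): 4 bp
  [139,152): 13 bp
  [152,164): 12 bp
  [164,178): 14 bp
  [178,183): 5 bp
  [183,191): 8 bp
  [191,198): 7 bp
  [198,206): 8 bp
  [206,228): 22 bp
  [228,237): 9 bp
  [237,248): 11 bp
  [248,254): 6 bp
  [254,266): 12 bp
  [266,276): 10 bp

[2,2,4,4,5,5,6,6,6,6,7,7,7,8,8,8,9,9,10,11,11,12,12,12,13,14,14,16,20,22]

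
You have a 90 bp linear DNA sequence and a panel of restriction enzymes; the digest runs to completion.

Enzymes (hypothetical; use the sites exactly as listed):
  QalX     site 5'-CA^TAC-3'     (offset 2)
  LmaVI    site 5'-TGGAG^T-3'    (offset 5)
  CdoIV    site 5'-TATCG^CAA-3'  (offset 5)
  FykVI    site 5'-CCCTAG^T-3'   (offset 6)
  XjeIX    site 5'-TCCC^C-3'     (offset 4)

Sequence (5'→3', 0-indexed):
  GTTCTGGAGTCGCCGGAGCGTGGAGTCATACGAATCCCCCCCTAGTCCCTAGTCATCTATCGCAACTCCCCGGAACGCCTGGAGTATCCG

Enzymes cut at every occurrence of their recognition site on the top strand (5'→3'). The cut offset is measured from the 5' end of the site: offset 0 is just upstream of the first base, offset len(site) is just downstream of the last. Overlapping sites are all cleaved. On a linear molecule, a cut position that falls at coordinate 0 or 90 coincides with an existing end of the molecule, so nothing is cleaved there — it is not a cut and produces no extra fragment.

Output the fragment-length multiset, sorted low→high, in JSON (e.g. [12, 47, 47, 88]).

[3,6,7,7,8,9,10,10,14,16]

Site scan:
  QalX CATAC/2: at [26] ⇒ [28]
  LmaVI TGGAGT/5: at [4, 20, 79] ⇒ [9, 25, 84]
  CdoIV TATCGCAA/5: at [57] ⇒ [62]
  FykVI CCCTAGT/6: at [39, 46] ⇒ [45, 52]
  XjeIX TCCCC/4: at [34, 66] ⇒ [38, 70]

All cut coordinates (distinct, sorted): [9, 25, 28, 38, 45, 52, 62, 70, 84]

Fragments:
  [0,9): 9 bp
  [9,25): 16 bp
  [25,28): 3 bp
  [28,38): 10 bp
  [38,45): 7 bp
  [45,52): 7 bp
  [52,62): 10 bp
  [62,70): 8 bp
  [70,84): 14 bp
  [84,90): 6 bp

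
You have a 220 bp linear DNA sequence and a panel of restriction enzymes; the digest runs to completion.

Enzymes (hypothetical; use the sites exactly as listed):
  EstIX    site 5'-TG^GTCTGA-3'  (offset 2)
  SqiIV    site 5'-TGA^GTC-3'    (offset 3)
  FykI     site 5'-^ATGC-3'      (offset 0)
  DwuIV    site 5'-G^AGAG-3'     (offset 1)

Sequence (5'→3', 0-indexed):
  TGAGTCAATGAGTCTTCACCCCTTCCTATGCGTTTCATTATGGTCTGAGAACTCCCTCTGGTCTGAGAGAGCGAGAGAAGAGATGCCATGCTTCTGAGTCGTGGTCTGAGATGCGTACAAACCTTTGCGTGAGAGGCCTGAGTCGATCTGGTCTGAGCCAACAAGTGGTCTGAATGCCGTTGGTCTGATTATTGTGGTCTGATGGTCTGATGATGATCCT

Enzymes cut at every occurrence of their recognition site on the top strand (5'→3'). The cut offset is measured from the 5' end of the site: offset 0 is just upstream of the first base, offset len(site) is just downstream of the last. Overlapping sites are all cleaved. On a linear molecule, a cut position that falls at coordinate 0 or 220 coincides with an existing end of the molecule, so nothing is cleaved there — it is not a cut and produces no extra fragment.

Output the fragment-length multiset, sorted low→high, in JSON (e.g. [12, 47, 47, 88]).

[2,3,5,5,6,6,6,7,8,8,9,9,9,10,10,14,15,16,16,17,18,21]

Per-enzyme occurrences:
  EstIX (TGGTCTGA, off=2): starts [40, 58, 101, 148, 165, 180, 194, 202] → cuts [42, 60, 103, 150, 167, 182, 196, 204]
  SqiIV (TGAGTC, off=3): starts [0, 8, 94, 138] → cuts [3, 11, 97, 141]
  FykI (ATGC, off=0): starts [27, 82, 87, 110, 173] → cuts [27, 82, 87, 110, 173]
  DwuIV (GAGAG, off=1): starts [64, 66, 72, 130] → cuts [65, 67, 73, 131]

Pooled cuts: [3, 11, 27, 42, 60, 65, 67, 73, 82, 87, 97, 103, 110, 131, 141, 150, 167, 173, 182, 196, 204]

Fragment lengths:
  [0,3): 3 bp
  [3,11): 8 bp
  [11,27): 16 bp
  [27,42): 15 bp
  [42,60): 18 bp
  [60,65): 5 bp
  [65,67): 2 bp
  [67,73): 6 bp
  [73,82): 9 bp
  [82,87): 5 bp
  [87,97): 10 bp
  [97,103): 6 bp
  [103,110): 7 bp
  [110,131): 21 bp
  [131,141): 10 bp
  [141,150): 9 bp
  [150,167): 17 bp
  [167,173): 6 bp
  [173,182): 9 bp
  [182,196): 14 bp
  [196,204): 8 bp
  [204,220): 16 bp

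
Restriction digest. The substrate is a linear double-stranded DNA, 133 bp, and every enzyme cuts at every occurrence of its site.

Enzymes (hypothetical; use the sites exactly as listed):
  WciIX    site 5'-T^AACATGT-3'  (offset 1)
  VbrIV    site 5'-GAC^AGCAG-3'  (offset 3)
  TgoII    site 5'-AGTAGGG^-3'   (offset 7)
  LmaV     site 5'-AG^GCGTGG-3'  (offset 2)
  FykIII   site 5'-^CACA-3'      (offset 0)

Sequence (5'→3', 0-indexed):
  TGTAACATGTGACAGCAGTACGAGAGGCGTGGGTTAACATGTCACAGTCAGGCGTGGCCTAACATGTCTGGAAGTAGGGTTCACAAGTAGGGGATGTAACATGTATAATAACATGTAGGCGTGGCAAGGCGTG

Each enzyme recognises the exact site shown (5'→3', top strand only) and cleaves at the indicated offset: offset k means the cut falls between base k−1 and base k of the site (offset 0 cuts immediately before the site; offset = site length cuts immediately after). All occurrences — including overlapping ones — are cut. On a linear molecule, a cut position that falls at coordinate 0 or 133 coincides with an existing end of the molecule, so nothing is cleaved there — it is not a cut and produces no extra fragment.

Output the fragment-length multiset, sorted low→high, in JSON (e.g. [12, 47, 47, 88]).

Site scan:
  WciIX TAACATGT/1: at [2, 34, 59, 96, 108] ⇒ [3, 35, 60, 97, 109]
  VbrIV GACAGCAG/3: at [10] ⇒ [13]
  TgoII AGTAGGG/7: at [72, 85] ⇒ [79, 92]
  LmaV AGGCGTGG/2: at [24, 49, 116] ⇒ [26, 51, 118]
  FykIII CACA/0: at [42, 81] ⇒ [42, 81]

All cut coordinates (distinct, sorted): [3, 13, 26, 35, 42, 51, 60, 79, 81, 92, 97, 109, 118]

Fragments:
  [0,3): 3 bp
  [3,13): 10 bp
  [13,26): 13 bp
  [26,35): 9 bp
  [35,42): 7 bp
  [42,51): 9 bp
  [51,60): 9 bp
  [60,79): 19 bp
  [79,81): 2 bp
  [81,92): 11 bp
  [92,97): 5 bp
  [97,109): 12 bp
  [109,118): 9 bp
  [118,133): 15 bp

[2,3,5,7,9,9,9,9,10,11,12,13,15,19]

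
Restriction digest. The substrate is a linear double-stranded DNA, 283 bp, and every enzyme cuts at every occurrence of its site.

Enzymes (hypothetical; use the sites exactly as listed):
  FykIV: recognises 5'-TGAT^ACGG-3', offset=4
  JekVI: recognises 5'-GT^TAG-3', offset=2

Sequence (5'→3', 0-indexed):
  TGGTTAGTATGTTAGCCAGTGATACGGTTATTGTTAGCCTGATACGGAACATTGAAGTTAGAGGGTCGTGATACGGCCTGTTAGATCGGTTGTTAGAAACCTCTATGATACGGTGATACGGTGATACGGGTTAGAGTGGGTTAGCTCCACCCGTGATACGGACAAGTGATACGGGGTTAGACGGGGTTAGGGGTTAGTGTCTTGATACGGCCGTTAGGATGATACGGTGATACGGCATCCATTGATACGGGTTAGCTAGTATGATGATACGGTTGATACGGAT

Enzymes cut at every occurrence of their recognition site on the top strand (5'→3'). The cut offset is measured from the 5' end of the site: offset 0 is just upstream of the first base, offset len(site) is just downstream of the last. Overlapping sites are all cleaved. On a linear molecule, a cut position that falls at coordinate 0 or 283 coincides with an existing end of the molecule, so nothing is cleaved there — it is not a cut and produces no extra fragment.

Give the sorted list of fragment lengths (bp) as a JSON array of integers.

Per-enzyme occurrences:
  FykIV TGATACGG/4: at [19, 39, 68, 105, 113, 121, 153, 166, 202, 219, 227, 242, 264, 273] ⇒ [23, 43, 72, 109, 117, 125, 157, 170, 206, 223, 231, 246, 268, 277]
  JekVI GTTAG/2: at [2, 10, 32, 56, 79, 91, 129, 139, 175, 185, 192, 212, 250] ⇒ [4, 12, 34, 58, 81, 93, 131, 141, 177, 187, 194, 214, 252]

All cut coordinates (distinct, sorted): [4, 12, 23, 34, 43, 58, 72, 81, 93, 109, 117, 125, 131, 141, 157, 170, 177, 187, 194, 206, 214, 223, 231, 246, 252, 268, 277]

Fragments:
  [0,4): 4 bp
  [4,12): 8 bp
  [12,23): 11 bp
  [23,34): 11 bp
  [34,43): 9 bp
  [43,58): 15 bp
  [58,72): 14 bp
  [72,81): 9 bp
  [81,93): 12 bp
  [93,109): 16 bp
  [109,117): 8 bp
  [117,125): 8 bp
  [125,131): 6 bp
  [131,141): 10 bp
  [141,157): 16 bp
  [157,170): 13 bp
  [170,177): 7 bp
  [177,187): 10 bp
  [187,194): 7 bp
  [194,206): 12 bp
  [206,214): 8 bp
  [214,223): 9 bp
  [223,231): 8 bp
  [231,246): 15 bp
  [246,252): 6 bp
  [252,268): 16 bp
  [268,277): 9 bp
  [277,283): 6 bp

[4,6,6,6,7,7,8,8,8,8,8,9,9,9,9,10,10,11,11,12,12,13,14,15,15,16,16,16]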